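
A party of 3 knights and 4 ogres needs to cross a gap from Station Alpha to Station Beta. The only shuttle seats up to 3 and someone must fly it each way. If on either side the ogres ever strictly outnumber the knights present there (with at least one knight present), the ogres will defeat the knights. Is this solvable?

No

The ogres already outnumber the knights at Station Alpha before anyone moves, so the starting position itself is disallowed.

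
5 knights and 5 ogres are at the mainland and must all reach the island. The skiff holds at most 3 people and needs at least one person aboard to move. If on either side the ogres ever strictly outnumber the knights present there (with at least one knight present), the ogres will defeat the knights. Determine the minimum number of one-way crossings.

Counting alone: each trip to the island takes at most 3 across and each return brings at least 1 back, so after t trips out (and t−1 returns) at most 3t − (t−1) of the 10 are across; that first reaches 10 at t = 5, so at least 9 crossings are needed.
The safety rule pushes this higher. Following every safe sequence of crossings, the most of the 10 that can be at the island as the skiff arrives there on crossing 9 is 9 — never all 10.
So no plan with fewer than 11 crossings exists, and this one achieves 11:
1. 2 ogres → the island.  (the mainland: 5K 3O; the island: 0K 2O)
2. 1 ogre ← the mainland.  (the mainland: 5K 4O; the island: 0K 1O)
3. 3 ogres → the island.  (the mainland: 5K 1O; the island: 0K 4O)
4. 1 ogre ← the mainland.  (the mainland: 5K 2O; the island: 0K 3O)
5. 3 knights → the island.  (the mainland: 2K 2O; the island: 3K 3O)
6. 1 knight and 1 ogre ← the mainland.  (the mainland: 3K 3O; the island: 2K 2O)
7. 3 knights → the island.  (the mainland: 0K 3O; the island: 5K 2O)
8. 1 ogre ← the mainland.  (the mainland: 0K 4O; the island: 5K 1O)
9. 2 ogres → the island.  (the mainland: 0K 2O; the island: 5K 3O)
10. 1 ogre ← the mainland.  (the mainland: 0K 3O; the island: 5K 2O)
11. 3 ogres → the island.  (the mainland: 0K 0O; the island: 5K 5O)

11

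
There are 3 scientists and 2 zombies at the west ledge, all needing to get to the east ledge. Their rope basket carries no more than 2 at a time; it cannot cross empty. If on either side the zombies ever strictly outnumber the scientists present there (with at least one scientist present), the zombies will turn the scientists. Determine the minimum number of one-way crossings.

Counting alone: each trip to the east ledge takes at most 2 across and each return brings at least 1 back, so after t trips out (and t−1 returns) at most 2t − (t−1) of the 5 are across; that first reaches 5 at t = 4, so at least 7 crossings are needed.
The plan below uses exactly 7 crossings, so it is optimal:
1. 2 zombies → the east ledge.  (the west ledge: 3S 0Z; the east ledge: 0S 2Z)
2. 1 zombie ← the west ledge.  (the west ledge: 3S 1Z; the east ledge: 0S 1Z)
3. 2 scientists → the east ledge.  (the west ledge: 1S 1Z; the east ledge: 2S 1Z)
4. 1 scientist ← the west ledge.  (the west ledge: 2S 1Z; the east ledge: 1S 1Z)
5. 1 scientist and 1 zombie → the east ledge.  (the west ledge: 1S 0Z; the east ledge: 2S 2Z)
6. 1 zombie ← the west ledge.  (the west ledge: 1S 1Z; the east ledge: 2S 1Z)
7. 1 scientist and 1 zombie → the east ledge.  (the west ledge: 0S 0Z; the east ledge: 3S 2Z)

7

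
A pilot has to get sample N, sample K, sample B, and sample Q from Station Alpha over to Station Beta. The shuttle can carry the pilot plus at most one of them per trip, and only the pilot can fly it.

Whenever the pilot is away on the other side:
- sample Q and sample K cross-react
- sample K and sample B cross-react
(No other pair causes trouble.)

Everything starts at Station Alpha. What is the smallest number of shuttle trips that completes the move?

9

Counting alone: the pilot can take at most 1 across per trip to Station Beta, so moving all 4 needs at least 4 loaded trips out, with a return between consecutive ones — at least 7 crossings.
The safety rule pushes this higher. Following every safe sequence of crossings, the most of the 4 that can be at Station Beta as the shuttle arrives there on crossing 7 is 3 — never all 4.
So no plan with fewer than 9 crossings exists, and this one achieves 9:
1. Pilot goes to Station Beta with sample K.  [Station Alpha: sample B, sample N, sample Q | Station Beta: sample K]
2. Pilot goes back to Station Alpha alone.  [Station Alpha: sample B, sample N, sample Q | Station Beta: sample K]
3. Pilot goes to Station Beta with sample N.  [Station Alpha: sample B, sample Q | Station Beta: sample K, sample N]
4. Pilot goes back to Station Alpha alone.  [Station Alpha: sample B, sample Q | Station Beta: sample K, sample N]
5. Pilot goes to Station Beta with sample B.  [Station Alpha: sample Q | Station Beta: sample B, sample K, sample N]
6. Pilot goes back to Station Alpha with sample K.  [Station Alpha: sample K, sample Q | Station Beta: sample B, sample N]
7. Pilot goes to Station Beta with sample Q.  [Station Alpha: sample K | Station Beta: sample B, sample N, sample Q]
8. Pilot goes back to Station Alpha alone.  [Station Alpha: sample K | Station Beta: sample B, sample N, sample Q]
9. Pilot goes to Station Beta with sample K.  [Station Alpha: — | Station Beta: sample B, sample K, sample N, sample Q]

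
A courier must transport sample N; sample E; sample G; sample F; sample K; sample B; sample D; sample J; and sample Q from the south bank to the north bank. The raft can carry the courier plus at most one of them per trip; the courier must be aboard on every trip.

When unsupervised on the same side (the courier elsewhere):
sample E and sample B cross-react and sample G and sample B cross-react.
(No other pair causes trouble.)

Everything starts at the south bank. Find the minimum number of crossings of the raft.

Counting alone: the courier can take at most 1 across per trip to the north bank, so moving all 9 needs at least 9 loaded trips out, with a return between consecutive ones — at least 17 crossings.
The safety rule pushes this higher. Following every safe sequence of crossings, the most of the 9 that can be at the north bank as the raft arrives there on crossing 17 is 8 — never all 9.
So no plan with fewer than 19 crossings exists, and this one achieves 19:
1. Courier goes to the north bank with sample B.  [the south bank: sample D, sample E, sample F, sample G, sample J, sample K, sample N, sample Q | the north bank: sample B]
2. Courier goes back to the south bank alone.  [the south bank: sample D, sample E, sample F, sample G, sample J, sample K, sample N, sample Q | the north bank: sample B]
3. Courier goes to the north bank with sample N.  [the south bank: sample D, sample E, sample F, sample G, sample J, sample K, sample Q | the north bank: sample B, sample N]
4. Courier goes back to the south bank alone.  [the south bank: sample D, sample E, sample F, sample G, sample J, sample K, sample Q | the north bank: sample B, sample N]
5. Courier goes to the north bank with sample E.  [the south bank: sample D, sample F, sample G, sample J, sample K, sample Q | the north bank: sample B, sample E, sample N]
6. Courier goes back to the south bank with sample B.  [the south bank: sample B, sample D, sample F, sample G, sample J, sample K, sample Q | the north bank: sample E, sample N]
7. Courier goes to the north bank with sample G.  [the south bank: sample B, sample D, sample F, sample J, sample K, sample Q | the north bank: sample E, sample G, sample N]
8. Courier goes back to the south bank alone.  [the south bank: sample B, sample D, sample F, sample J, sample K, sample Q | the north bank: sample E, sample G, sample N]
9. Courier goes to the north bank with sample F.  [the south bank: sample B, sample D, sample J, sample K, sample Q | the north bank: sample E, sample F, sample G, sample N]
10. Courier goes back to the south bank alone.  [the south bank: sample B, sample D, sample J, sample K, sample Q | the north bank: sample E, sample F, sample G, sample N]
11. Courier goes to the north bank with sample K.  [the south bank: sample B, sample D, sample J, sample Q | the north bank: sample E, sample F, sample G, sample K, sample N]
12. Courier goes back to the south bank alone.  [the south bank: sample B, sample D, sample J, sample Q | the north bank: sample E, sample F, sample G, sample K, sample N]
13. Courier goes to the north bank with sample D.  [the south bank: sample B, sample J, sample Q | the north bank: sample D, sample E, sample F, sample G, sample K, sample N]
14. Courier goes back to the south bank alone.  [the south bank: sample B, sample J, sample Q | the north bank: sample D, sample E, sample F, sample G, sample K, sample N]
15. Courier goes to the north bank with sample J.  [the south bank: sample B, sample Q | the north bank: sample D, sample E, sample F, sample G, sample J, sample K, sample N]
16. Courier goes back to the south bank alone.  [the south bank: sample B, sample Q | the north bank: sample D, sample E, sample F, sample G, sample J, sample K, sample N]
17. Courier goes to the north bank with sample Q.  [the south bank: sample B | the north bank: sample D, sample E, sample F, sample G, sample J, sample K, sample N, sample Q]
18. Courier goes back to the south bank alone.  [the south bank: sample B | the north bank: sample D, sample E, sample F, sample G, sample J, sample K, sample N, sample Q]
19. Courier goes to the north bank with sample B.  [the south bank: — | the north bank: sample B, sample D, sample E, sample F, sample G, sample J, sample K, sample N, sample Q]

19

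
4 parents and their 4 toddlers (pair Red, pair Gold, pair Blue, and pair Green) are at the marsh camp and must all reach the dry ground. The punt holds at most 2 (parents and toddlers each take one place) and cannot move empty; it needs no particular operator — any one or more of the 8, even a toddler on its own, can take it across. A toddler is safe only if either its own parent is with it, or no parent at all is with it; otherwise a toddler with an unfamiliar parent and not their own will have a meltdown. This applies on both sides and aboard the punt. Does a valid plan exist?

Following every safe sequence of crossings from the start, the most of the 8 that can be at the dry ground as the punt arrives there on crossings 1, 3, 5 is 2, 3, 4 respectively; the best ever achieved is 4 of 8.
From crossing 7 on, no configuration arises that was not already reachable earlier: only 44 distinct safe configurations (who is on which side, and where the punt is) can ever be reached, none of them has everyone across, and every continuation just revisits them. So no valid plan exists.

No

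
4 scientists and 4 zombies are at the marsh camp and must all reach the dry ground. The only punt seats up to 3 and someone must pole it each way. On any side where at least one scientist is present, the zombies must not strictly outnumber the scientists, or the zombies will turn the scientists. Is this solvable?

1. 2 zombies → the dry ground.  (the marsh camp: 4S 2Z; the dry ground: 0S 2Z)
2. 1 zombie ← the marsh camp.  (the marsh camp: 4S 3Z; the dry ground: 0S 1Z)
3. 3 zombies → the dry ground.  (the marsh camp: 4S 0Z; the dry ground: 0S 4Z)
4. 1 zombie ← the marsh camp.  (the marsh camp: 4S 1Z; the dry ground: 0S 3Z)
5. 3 scientists → the dry ground.  (the marsh camp: 1S 1Z; the dry ground: 3S 3Z)
6. 1 scientist and 1 zombie ← the marsh camp.  (the marsh camp: 2S 2Z; the dry ground: 2S 2Z)
7. 2 scientists → the dry ground.  (the marsh camp: 0S 2Z; the dry ground: 4S 2Z)
8. 1 zombie ← the marsh camp.  (the marsh camp: 0S 3Z; the dry ground: 4S 1Z)
9. 3 zombies → the dry ground.  (the marsh camp: 0S 0Z; the dry ground: 4S 4Z)

Yes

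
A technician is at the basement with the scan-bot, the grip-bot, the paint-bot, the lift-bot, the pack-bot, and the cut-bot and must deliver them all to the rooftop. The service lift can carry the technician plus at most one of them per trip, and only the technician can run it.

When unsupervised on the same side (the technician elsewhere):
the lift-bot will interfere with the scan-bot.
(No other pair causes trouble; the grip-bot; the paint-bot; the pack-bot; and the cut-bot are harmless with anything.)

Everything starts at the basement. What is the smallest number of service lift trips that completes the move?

Counting alone: the technician can take at most 1 across per trip to the rooftop, so moving all 6 needs at least 6 loaded trips out, with a return between consecutive ones — at least 11 crossings.
The plan below uses exactly 11 crossings, so it is optimal:
1. Technician goes to the rooftop with the scan-bot.
2. Technician goes back to the basement alone.
3. Technician goes to the rooftop with the grip-bot.
4. Technician goes back to the basement alone.
5. Technician goes to the rooftop with the paint-bot.
6. Technician goes back to the basement alone.
7. Technician goes to the rooftop with the pack-bot.
8. Technician goes back to the basement alone.
9. Technician goes to the rooftop with the cut-bot.
10. Technician goes back to the basement alone.
11. Technician goes to the rooftop with the lift-bot.

11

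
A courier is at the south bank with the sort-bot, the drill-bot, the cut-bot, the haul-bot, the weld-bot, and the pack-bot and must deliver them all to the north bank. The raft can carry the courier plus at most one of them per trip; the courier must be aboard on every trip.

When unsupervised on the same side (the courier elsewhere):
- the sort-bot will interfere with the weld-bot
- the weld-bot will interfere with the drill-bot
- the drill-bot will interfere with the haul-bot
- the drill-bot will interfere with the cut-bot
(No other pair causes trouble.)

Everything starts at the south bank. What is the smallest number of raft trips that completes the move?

impossible

Whatever the first load, the items left behind include a forbidden pair without the courier. No opening move is safe, so no plan exists.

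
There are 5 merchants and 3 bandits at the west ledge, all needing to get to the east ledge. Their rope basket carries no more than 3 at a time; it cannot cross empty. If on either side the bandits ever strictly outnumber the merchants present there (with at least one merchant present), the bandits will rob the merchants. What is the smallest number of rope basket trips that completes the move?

7

Counting alone: each trip to the east ledge takes at most 3 across and each return brings at least 1 back, so after t trips out (and t−1 returns) at most 3t − (t−1) of the 8 are across; that first reaches 8 at t = 4, so at least 7 crossings are needed.
The plan below uses exactly 7 crossings, so it is optimal:
1. 2 bandits → the east ledge.  (the west ledge: 5M 1B; the east ledge: 0M 2B)
2. 1 bandit ← the west ledge.  (the west ledge: 5M 2B; the east ledge: 0M 1B)
3. 2 merchants and 1 bandit → the east ledge.  (the west ledge: 3M 1B; the east ledge: 2M 2B)
4. 1 bandit ← the west ledge.  (the west ledge: 3M 2B; the east ledge: 2M 1B)
5. 1 merchant and 2 bandits → the east ledge.  (the west ledge: 2M 0B; the east ledge: 3M 3B)
6. 1 bandit ← the west ledge.  (the west ledge: 2M 1B; the east ledge: 3M 2B)
7. 2 merchants and 1 bandit → the east ledge.  (the west ledge: 0M 0B; the east ledge: 5M 3B)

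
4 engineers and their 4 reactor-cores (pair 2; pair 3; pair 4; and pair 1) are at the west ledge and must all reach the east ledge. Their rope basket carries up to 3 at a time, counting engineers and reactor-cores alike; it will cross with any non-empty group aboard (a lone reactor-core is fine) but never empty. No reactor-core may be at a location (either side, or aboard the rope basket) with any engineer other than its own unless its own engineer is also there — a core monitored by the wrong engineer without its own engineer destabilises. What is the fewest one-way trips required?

Counting alone: each trip to the east ledge takes at most 3 across and each return brings at least 1 back, so after t trips out (and t−1 returns) at most 3t − (t−1) of the 8 are across; that first reaches 8 at t = 4, so at least 7 crossings are needed.
The safety rule pushes this higher. Following every safe sequence of crossings, the most of the 8 that can be at the east ledge as the rope basket arrives there on crossing 7 is 7 — never all 8.
So no plan with fewer than 9 crossings exists, and this one achieves 9:
1. engineer 2 and reactor-core 2 cross → the east ledge.
2. engineer 2 crosses ← the west ledge.
3. engineer 2, engineer 3, and reactor-core 3 cross → the east ledge.
4. engineer 2 and reactor-core 2 cross ← the west ledge.
5. engineer 1, engineer 2, and engineer 4 cross → the east ledge.
6. reactor-core 3 crosses ← the west ledge.
7. reactor-core 2 and reactor-core 3 cross → the east ledge.
8. reactor-core 2 crosses ← the west ledge.
9. reactor-core 1, reactor-core 2, and reactor-core 4 cross → the east ledge.

9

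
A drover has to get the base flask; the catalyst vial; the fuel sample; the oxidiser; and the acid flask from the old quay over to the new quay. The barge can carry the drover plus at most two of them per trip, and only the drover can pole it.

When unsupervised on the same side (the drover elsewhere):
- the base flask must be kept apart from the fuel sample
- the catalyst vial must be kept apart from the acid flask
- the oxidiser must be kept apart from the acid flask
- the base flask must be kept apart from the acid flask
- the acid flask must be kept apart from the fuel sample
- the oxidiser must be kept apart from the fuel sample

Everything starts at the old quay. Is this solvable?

1. Drover goes to the new quay with the acid flask and the fuel sample.  [the old quay: the base flask, the catalyst vial, the oxidiser | the new quay: the acid flask, the fuel sample]
2. Drover goes back to the old quay with the fuel sample.  [the old quay: the base flask, the catalyst vial, the fuel sample, the oxidiser | the new quay: the acid flask]
3. Drover goes to the new quay with the base flask and the oxidiser.  [the old quay: the catalyst vial, the fuel sample | the new quay: the acid flask, the base flask, the oxidiser]
4. Drover goes back to the old quay with the acid flask.  [the old quay: the acid flask, the catalyst vial, the fuel sample | the new quay: the base flask, the oxidiser]
5. Drover goes to the new quay with the catalyst vial and the fuel sample.  [the old quay: the acid flask | the new quay: the base flask, the catalyst vial, the fuel sample, the oxidiser]
6. Drover goes back to the old quay with the fuel sample.  [the old quay: the acid flask, the fuel sample | the new quay: the base flask, the catalyst vial, the oxidiser]
7. Drover goes to the new quay with the acid flask and the fuel sample.  [the old quay: — | the new quay: the acid flask, the base flask, the catalyst vial, the fuel sample, the oxidiser]

Yes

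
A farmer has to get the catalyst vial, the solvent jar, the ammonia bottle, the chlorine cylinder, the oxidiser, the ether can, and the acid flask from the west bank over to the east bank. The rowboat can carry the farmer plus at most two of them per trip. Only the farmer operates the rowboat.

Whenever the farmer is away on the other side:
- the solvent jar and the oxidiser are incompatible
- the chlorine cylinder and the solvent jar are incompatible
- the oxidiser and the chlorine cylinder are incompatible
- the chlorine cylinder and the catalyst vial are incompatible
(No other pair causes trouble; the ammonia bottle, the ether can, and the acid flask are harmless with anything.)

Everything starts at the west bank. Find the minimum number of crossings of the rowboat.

Counting alone: the farmer can take at most 2 across per trip to the east bank, so moving all 7 needs at least 4 loaded trips out, with a return between consecutive ones — at least 7 crossings.
The safety rule pushes this higher. Following every safe sequence of crossings, the most of the 7 that can be at the east bank as the rowboat arrives there on crossings 7, 9 is 5, 6 respectively — never all 7.
So no plan with fewer than 11 crossings exists, and this one achieves 11:
1. Farmer goes to the east bank with the chlorine cylinder and the solvent jar.  [the west bank: the acid flask, the ammonia bottle, the catalyst vial, the ether can, the oxidiser | the east bank: the chlorine cylinder, the solvent jar]
2. Farmer goes back to the west bank with the solvent jar.  [the west bank: the acid flask, the ammonia bottle, the catalyst vial, the ether can, the oxidiser, the solvent jar | the east bank: the chlorine cylinder]
3. Farmer goes to the east bank with the catalyst vial and the solvent jar.  [the west bank: the acid flask, the ammonia bottle, the ether can, the oxidiser | the east bank: the catalyst vial, the chlorine cylinder, the solvent jar]
4. Farmer goes back to the west bank with the chlorine cylinder.  [the west bank: the acid flask, the ammonia bottle, the chlorine cylinder, the ether can, the oxidiser | the east bank: the catalyst vial, the solvent jar]
5. Farmer goes to the east bank with the ammonia bottle and the chlorine cylinder.  [the west bank: the acid flask, the ether can, the oxidiser | the east bank: the ammonia bottle, the catalyst vial, the chlorine cylinder, the solvent jar]
6. Farmer goes back to the west bank with the chlorine cylinder.  [the west bank: the acid flask, the chlorine cylinder, the ether can, the oxidiser | the east bank: the ammonia bottle, the catalyst vial, the solvent jar]
7. Farmer goes to the east bank with the chlorine cylinder and the ether can.  [the west bank: the acid flask, the oxidiser | the east bank: the ammonia bottle, the catalyst vial, the chlorine cylinder, the ether can, the solvent jar]
8. Farmer goes back to the west bank with the chlorine cylinder.  [the west bank: the acid flask, the chlorine cylinder, the oxidiser | the east bank: the ammonia bottle, the catalyst vial, the ether can, the solvent jar]
9. Farmer goes to the east bank with the acid flask and the chlorine cylinder.  [the west bank: the oxidiser | the east bank: the acid flask, the ammonia bottle, the catalyst vial, the chlorine cylinder, the ether can, the solvent jar]
10. Farmer goes back to the west bank with the chlorine cylinder.  [the west bank: the chlorine cylinder, the oxidiser | the east bank: the acid flask, the ammonia bottle, the catalyst vial, the ether can, the solvent jar]
11. Farmer goes to the east bank with the chlorine cylinder and the oxidiser.  [the west bank: — | the east bank: the acid flask, the ammonia bottle, the catalyst vial, the chlorine cylinder, the ether can, the oxidiser, the solvent jar]

11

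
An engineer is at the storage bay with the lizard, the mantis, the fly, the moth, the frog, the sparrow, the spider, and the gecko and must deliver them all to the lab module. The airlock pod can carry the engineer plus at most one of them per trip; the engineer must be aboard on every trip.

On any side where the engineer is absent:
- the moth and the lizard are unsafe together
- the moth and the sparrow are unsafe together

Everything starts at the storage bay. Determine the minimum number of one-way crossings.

17

Counting alone: the engineer can take at most 1 across per trip to the lab module, so moving all 8 needs at least 8 loaded trips out, with a return between consecutive ones — at least 15 crossings.
The safety rule pushes this higher. Following every safe sequence of crossings, the most of the 8 that can be at the lab module as the airlock pod arrives there on crossing 15 is 7 — never all 8.
So no plan with fewer than 17 crossings exists, and this one achieves 17:
1. Engineer goes to the lab module with the moth.  [the storage bay: the fly, the frog, the gecko, the lizard, the mantis, the sparrow, the spider | the lab module: the moth]
2. Engineer goes back to the storage bay alone.  [the storage bay: the fly, the frog, the gecko, the lizard, the mantis, the sparrow, the spider | the lab module: the moth]
3. Engineer goes to the lab module with the lizard.  [the storage bay: the fly, the frog, the gecko, the mantis, the sparrow, the spider | the lab module: the lizard, the moth]
4. Engineer goes back to the storage bay with the moth.  [the storage bay: the fly, the frog, the gecko, the mantis, the moth, the sparrow, the spider | the lab module: the lizard]
5. Engineer goes to the lab module with the sparrow.  [the storage bay: the fly, the frog, the gecko, the mantis, the moth, the spider | the lab module: the lizard, the sparrow]
6. Engineer goes back to the storage bay alone.  [the storage bay: the fly, the frog, the gecko, the mantis, the moth, the spider | the lab module: the lizard, the sparrow]
7. Engineer goes to the lab module with the mantis.  [the storage bay: the fly, the frog, the gecko, the moth, the spider | the lab module: the lizard, the mantis, the sparrow]
8. Engineer goes back to the storage bay alone.  [the storage bay: the fly, the frog, the gecko, the moth, the spider | the lab module: the lizard, the mantis, the sparrow]
9. Engineer goes to the lab module with the fly.  [the storage bay: the frog, the gecko, the moth, the spider | the lab module: the fly, the lizard, the mantis, the sparrow]
10. Engineer goes back to the storage bay alone.  [the storage bay: the frog, the gecko, the moth, the spider | the lab module: the fly, the lizard, the mantis, the sparrow]
11. Engineer goes to the lab module with the frog.  [the storage bay: the gecko, the moth, the spider | the lab module: the fly, the frog, the lizard, the mantis, the sparrow]
12. Engineer goes back to the storage bay alone.  [the storage bay: the gecko, the moth, the spider | the lab module: the fly, the frog, the lizard, the mantis, the sparrow]
13. Engineer goes to the lab module with the spider.  [the storage bay: the gecko, the moth | the lab module: the fly, the frog, the lizard, the mantis, the sparrow, the spider]
14. Engineer goes back to the storage bay alone.  [the storage bay: the gecko, the moth | the lab module: the fly, the frog, the lizard, the mantis, the sparrow, the spider]
15. Engineer goes to the lab module with the gecko.  [the storage bay: the moth | the lab module: the fly, the frog, the gecko, the lizard, the mantis, the sparrow, the spider]
16. Engineer goes back to the storage bay alone.  [the storage bay: the moth | the lab module: the fly, the frog, the gecko, the lizard, the mantis, the sparrow, the spider]
17. Engineer goes to the lab module with the moth.  [the storage bay: — | the lab module: the fly, the frog, the gecko, the lizard, the mantis, the moth, the sparrow, the spider]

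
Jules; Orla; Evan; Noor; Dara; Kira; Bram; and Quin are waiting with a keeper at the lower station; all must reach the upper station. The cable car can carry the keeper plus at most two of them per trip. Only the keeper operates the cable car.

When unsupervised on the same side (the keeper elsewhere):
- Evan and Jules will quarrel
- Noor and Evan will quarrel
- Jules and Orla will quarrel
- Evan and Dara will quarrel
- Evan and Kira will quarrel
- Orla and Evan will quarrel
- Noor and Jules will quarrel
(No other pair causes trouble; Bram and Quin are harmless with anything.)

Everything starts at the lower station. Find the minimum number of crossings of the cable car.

Counting alone: the keeper can take at most 2 across per trip to the upper station, so moving all 8 needs at least 4 loaded trips out, with a return between consecutive ones — at least 7 crossings.
The safety rule pushes this higher. Following every safe sequence of crossings, the most of the 8 that can be at the upper station as the cable car arrives there on crossings 7, 9, 11 is 5, 6, 7 respectively — never all 8.
So no plan with fewer than 13 crossings exists, and this one achieves 13:
1. Keeper goes to the upper station with Evan and Jules.
2. Keeper goes back to the lower station with Jules.
3. Keeper goes to the upper station with Dara and Jules.
4. Keeper goes back to the lower station with Evan.
5. Keeper goes to the upper station with Evan and Kira.
6. Keeper goes back to the lower station with Evan.
7. Keeper goes to the upper station with Noor and Orla.
8. Keeper goes back to the lower station with Jules.
9. Keeper goes to the upper station with Bram and Jules.
10. Keeper goes back to the lower station with Jules.
11. Keeper goes to the upper station with Jules and Quin.
12. Keeper goes back to the lower station with Jules.
13. Keeper goes to the upper station with Evan and Jules.

13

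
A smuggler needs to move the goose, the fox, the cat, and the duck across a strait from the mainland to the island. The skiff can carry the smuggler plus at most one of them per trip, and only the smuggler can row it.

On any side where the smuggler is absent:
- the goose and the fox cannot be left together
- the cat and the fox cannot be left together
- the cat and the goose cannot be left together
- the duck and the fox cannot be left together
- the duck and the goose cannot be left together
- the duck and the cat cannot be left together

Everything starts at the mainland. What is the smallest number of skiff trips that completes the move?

impossible

Whatever the first load, the items left behind include a forbidden pair without the smuggler. No opening move is safe, so no plan exists.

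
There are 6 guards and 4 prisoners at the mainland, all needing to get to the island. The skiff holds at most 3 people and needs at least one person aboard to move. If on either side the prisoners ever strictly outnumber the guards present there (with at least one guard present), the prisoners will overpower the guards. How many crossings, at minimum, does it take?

9

Counting alone: each trip to the island takes at most 3 across and each return brings at least 1 back, so after t trips out (and t−1 returns) at most 3t − (t−1) of the 10 are across; that first reaches 10 at t = 5, so at least 9 crossings are needed.
The plan below uses exactly 9 crossings, so it is optimal:
1. 2 prisoners → the island.  (the mainland: 6G 2P; the island: 0G 2P)
2. 1 prisoner ← the mainland.  (the mainland: 6G 3P; the island: 0G 1P)
3. 3 prisoners → the island.  (the mainland: 6G 0P; the island: 0G 4P)
4. 1 prisoner ← the mainland.  (the mainland: 6G 1P; the island: 0G 3P)
5. 3 guards → the island.  (the mainland: 3G 1P; the island: 3G 3P)
6. 1 prisoner ← the mainland.  (the mainland: 3G 2P; the island: 3G 2P)
7. 1 guard and 2 prisoners → the island.  (the mainland: 2G 0P; the island: 4G 4P)
8. 1 prisoner ← the mainland.  (the mainland: 2G 1P; the island: 4G 3P)
9. 2 guards and 1 prisoner → the island.  (the mainland: 0G 0P; the island: 6G 4P)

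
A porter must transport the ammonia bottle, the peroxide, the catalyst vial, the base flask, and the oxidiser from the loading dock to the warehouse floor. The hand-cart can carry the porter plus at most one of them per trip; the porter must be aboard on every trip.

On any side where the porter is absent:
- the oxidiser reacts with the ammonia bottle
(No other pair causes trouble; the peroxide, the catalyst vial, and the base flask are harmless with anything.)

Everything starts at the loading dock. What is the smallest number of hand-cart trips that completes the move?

9

Counting alone: the porter can take at most 1 across per trip to the warehouse floor, so moving all 5 needs at least 5 loaded trips out, with a return between consecutive ones — at least 9 crossings.
The plan below uses exactly 9 crossings, so it is optimal:
1. Porter goes to the warehouse floor with the ammonia bottle.
2. Porter goes back to the loading dock alone.
3. Porter goes to the warehouse floor with the peroxide.
4. Porter goes back to the loading dock alone.
5. Porter goes to the warehouse floor with the catalyst vial.
6. Porter goes back to the loading dock alone.
7. Porter goes to the warehouse floor with the base flask.
8. Porter goes back to the loading dock alone.
9. Porter goes to the warehouse floor with the oxidiser.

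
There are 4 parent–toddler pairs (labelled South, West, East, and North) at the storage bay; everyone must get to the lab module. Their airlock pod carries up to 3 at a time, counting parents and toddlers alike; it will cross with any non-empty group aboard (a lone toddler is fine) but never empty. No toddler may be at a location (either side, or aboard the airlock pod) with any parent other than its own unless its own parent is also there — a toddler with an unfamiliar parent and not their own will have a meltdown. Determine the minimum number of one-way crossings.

9

Counting alone: each trip to the lab module takes at most 3 across and each return brings at least 1 back, so after t trips out (and t−1 returns) at most 3t − (t−1) of the 8 are across; that first reaches 8 at t = 4, so at least 7 crossings are needed.
The safety rule pushes this higher. Following every safe sequence of crossings, the most of the 8 that can be at the lab module as the airlock pod arrives there on crossing 7 is 7 — never all 8.
So no plan with fewer than 9 crossings exists, and this one achieves 9:
1. parent South and toddler South cross → the lab module.
2. parent South crosses ← the storage bay.
3. parent South, parent West, and toddler West cross → the lab module.
4. parent South and toddler South cross ← the storage bay.
5. parent East, parent North, and parent South cross → the lab module.
6. toddler West crosses ← the storage bay.
7. toddler South and toddler West cross → the lab module.
8. toddler South crosses ← the storage bay.
9. toddler East, toddler North, and toddler South cross → the lab module.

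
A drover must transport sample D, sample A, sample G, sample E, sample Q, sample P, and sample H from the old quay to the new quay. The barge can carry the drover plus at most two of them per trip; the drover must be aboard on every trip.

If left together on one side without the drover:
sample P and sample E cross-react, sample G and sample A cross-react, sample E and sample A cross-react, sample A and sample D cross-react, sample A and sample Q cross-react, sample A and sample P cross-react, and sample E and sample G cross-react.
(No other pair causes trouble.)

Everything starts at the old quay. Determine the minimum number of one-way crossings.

11

Counting alone: the drover can take at most 2 across per trip to the new quay, so moving all 7 needs at least 4 loaded trips out, with a return between consecutive ones — at least 7 crossings.
The safety rule pushes this higher. Following every safe sequence of crossings, the most of the 7 that can be at the new quay as the barge arrives there on crossings 7, 9 is 5, 6 respectively — never all 7.
So no plan with fewer than 11 crossings exists, and this one achieves 11:
1. Drover goes to the new quay with sample A and sample E.  [the old quay: sample D, sample G, sample H, sample P, sample Q | the new quay: sample A, sample E]
2. Drover goes back to the old quay with sample A.  [the old quay: sample A, sample D, sample G, sample H, sample P, sample Q | the new quay: sample E]
3. Drover goes to the new quay with sample A and sample D.  [the old quay: sample G, sample H, sample P, sample Q | the new quay: sample A, sample D, sample E]
4. Drover goes back to the old quay with sample A.  [the old quay: sample A, sample G, sample H, sample P, sample Q | the new quay: sample D, sample E]
5. Drover goes to the new quay with sample A and sample Q.  [the old quay: sample G, sample H, sample P | the new quay: sample A, sample D, sample E, sample Q]
6. Drover goes back to the old quay with sample A.  [the old quay: sample A, sample G, sample H, sample P | the new quay: sample D, sample E, sample Q]
7. Drover goes to the new quay with sample A and sample H.  [the old quay: sample G, sample P | the new quay: sample A, sample D, sample E, sample H, sample Q]
8. Drover goes back to the old quay with sample A.  [the old quay: sample A, sample G, sample P | the new quay: sample D, sample E, sample H, sample Q]
9. Drover goes to the new quay with sample G and sample P.  [the old quay: sample A | the new quay: sample D, sample E, sample G, sample H, sample P, sample Q]
10. Drover goes back to the old quay with sample E.  [the old quay: sample A, sample E | the new quay: sample D, sample G, sample H, sample P, sample Q]
11. Drover goes to the new quay with sample A and sample E.  [the old quay: — | the new quay: sample A, sample D, sample E, sample G, sample H, sample P, sample Q]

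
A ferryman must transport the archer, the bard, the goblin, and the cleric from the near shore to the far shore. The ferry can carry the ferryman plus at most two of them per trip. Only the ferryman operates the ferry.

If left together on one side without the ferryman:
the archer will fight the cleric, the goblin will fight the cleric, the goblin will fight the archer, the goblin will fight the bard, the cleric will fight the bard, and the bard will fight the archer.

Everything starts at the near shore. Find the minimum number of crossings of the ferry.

impossible

Whatever the first load, the items left behind include a forbidden pair without the ferryman. No opening move is safe, so no plan exists.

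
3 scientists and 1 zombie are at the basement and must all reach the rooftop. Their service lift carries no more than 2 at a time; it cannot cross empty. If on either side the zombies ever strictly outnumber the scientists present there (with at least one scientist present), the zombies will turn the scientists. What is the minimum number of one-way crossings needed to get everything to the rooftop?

Counting alone: each trip to the rooftop takes at most 2 across and each return brings at least 1 back, so after t trips out (and t−1 returns) at most 2t − (t−1) of the 4 are across; that first reaches 4 at t = 3, so at least 5 crossings are needed.
The plan below uses exactly 5 crossings, so it is optimal:
1. 1 scientist and 1 zombie → the rooftop.  (the basement: 2S 0Z; the rooftop: 1S 1Z)
2. 1 zombie ← the basement.  (the basement: 2S 1Z; the rooftop: 1S 0Z)
3. 1 scientist and 1 zombie → the rooftop.  (the basement: 1S 0Z; the rooftop: 2S 1Z)
4. 1 zombie ← the basement.  (the basement: 1S 1Z; the rooftop: 2S 0Z)
5. 1 scientist and 1 zombie → the rooftop.  (the basement: 0S 0Z; the rooftop: 3S 1Z)

5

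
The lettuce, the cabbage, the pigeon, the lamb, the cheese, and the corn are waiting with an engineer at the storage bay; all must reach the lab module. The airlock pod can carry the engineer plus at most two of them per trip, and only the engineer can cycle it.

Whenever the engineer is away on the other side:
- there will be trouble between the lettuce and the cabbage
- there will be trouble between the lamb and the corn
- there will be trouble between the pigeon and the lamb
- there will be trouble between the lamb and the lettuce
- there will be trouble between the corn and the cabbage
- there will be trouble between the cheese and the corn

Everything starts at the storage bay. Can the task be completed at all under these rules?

No

Whatever the first load, the items left behind include a forbidden pair without the engineer. No opening move is safe, so no plan exists.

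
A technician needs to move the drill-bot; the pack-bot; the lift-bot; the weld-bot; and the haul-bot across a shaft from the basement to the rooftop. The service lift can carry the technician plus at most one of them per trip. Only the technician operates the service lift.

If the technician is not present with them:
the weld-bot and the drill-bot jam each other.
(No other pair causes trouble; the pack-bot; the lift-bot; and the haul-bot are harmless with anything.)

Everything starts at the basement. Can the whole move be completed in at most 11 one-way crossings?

Yes

Yes — this plan uses 9 crossings (≤ 11):
1. Technician goes to the rooftop with the drill-bot.
2. Technician goes back to the basement alone.
3. Technician goes to the rooftop with the pack-bot.
4. Technician goes back to the basement alone.
5. Technician goes to the rooftop with the lift-bot.
6. Technician goes back to the basement alone.
7. Technician goes to the rooftop with the haul-bot.
8. Technician goes back to the basement alone.
9. Technician goes to the rooftop with the weld-bot.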